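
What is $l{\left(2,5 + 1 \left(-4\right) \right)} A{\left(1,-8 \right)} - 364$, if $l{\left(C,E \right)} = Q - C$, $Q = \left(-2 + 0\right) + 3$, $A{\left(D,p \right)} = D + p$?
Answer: $-357$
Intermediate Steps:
$Q = 1$ ($Q = -2 + 3 = 1$)
$l{\left(C,E \right)} = 1 - C$
$l{\left(2,5 + 1 \left(-4\right) \right)} A{\left(1,-8 \right)} - 364 = \left(1 - 2\right) \left(1 - 8\right) - 364 = \left(1 - 2\right) \left(-7\right) - 364 = \left(-1\right) \left(-7\right) - 364 = 7 - 364 = -357$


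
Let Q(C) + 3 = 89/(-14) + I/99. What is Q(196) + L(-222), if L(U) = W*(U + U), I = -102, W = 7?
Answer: -1440695/462 ≈ -3118.4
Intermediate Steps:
Q(C) = -4799/462 (Q(C) = -3 + (89/(-14) - 102/99) = -3 + (89*(-1/14) - 102*1/99) = -3 + (-89/14 - 34/33) = -3 - 3413/462 = -4799/462)
L(U) = 14*U (L(U) = 7*(U + U) = 7*(2*U) = 14*U)
Q(196) + L(-222) = -4799/462 + 14*(-222) = -4799/462 - 3108 = -1440695/462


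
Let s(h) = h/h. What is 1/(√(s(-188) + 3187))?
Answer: √797/1594 ≈ 0.017711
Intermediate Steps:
s(h) = 1
1/(√(s(-188) + 3187)) = 1/(√(1 + 3187)) = 1/(√3188) = 1/(2*√797) = √797/1594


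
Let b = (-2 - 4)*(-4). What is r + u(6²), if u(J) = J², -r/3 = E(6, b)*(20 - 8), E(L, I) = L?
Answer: 1080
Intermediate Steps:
b = 24 (b = -6*(-4) = 24)
r = -216 (r = -18*(20 - 8) = -18*12 = -3*72 = -216)
r + u(6²) = -216 + (6²)² = -216 + 36² = -216 + 1296 = 1080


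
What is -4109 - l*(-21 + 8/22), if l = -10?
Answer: -47469/11 ≈ -4315.4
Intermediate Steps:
-4109 - l*(-21 + 8/22) = -4109 - (-10)*(-21 + 8/22) = -4109 - (-10)*(-21 + 8*(1/22)) = -4109 - (-10)*(-21 + 4/11) = -4109 - (-10)*(-227)/11 = -4109 - 1*2270/11 = -4109 - 2270/11 = -47469/11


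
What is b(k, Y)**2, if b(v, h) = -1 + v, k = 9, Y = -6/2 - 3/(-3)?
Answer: 64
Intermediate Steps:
Y = -2 (Y = -6*1/2 - 3*(-1/3) = -3 + 1 = -2)
b(k, Y)**2 = (-1 + 9)**2 = 8**2 = 64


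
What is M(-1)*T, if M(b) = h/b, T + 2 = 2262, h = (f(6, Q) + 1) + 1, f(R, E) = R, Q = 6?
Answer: -18080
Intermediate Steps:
h = 8 (h = (6 + 1) + 1 = 7 + 1 = 8)
T = 2260 (T = -2 + 2262 = 2260)
M(b) = 8/b
M(-1)*T = (8/(-1))*2260 = (8*(-1))*2260 = -8*2260 = -18080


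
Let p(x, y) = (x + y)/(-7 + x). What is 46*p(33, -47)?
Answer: -322/13 ≈ -24.769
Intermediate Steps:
p(x, y) = (x + y)/(-7 + x)
46*p(33, -47) = 46*((33 - 47)/(-7 + 33)) = 46*(-14/26) = 46*((1/26)*(-14)) = 46*(-7/13) = -322/13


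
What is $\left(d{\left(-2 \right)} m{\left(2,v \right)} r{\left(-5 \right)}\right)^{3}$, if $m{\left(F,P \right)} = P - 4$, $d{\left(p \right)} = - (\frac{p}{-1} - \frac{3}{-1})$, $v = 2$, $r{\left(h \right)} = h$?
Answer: $-125000$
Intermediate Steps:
$d{\left(p \right)} = -3 + p$ ($d{\left(p \right)} = - (p \left(-1\right) - -3) = - (- p + 3) = - (3 - p) = -3 + p$)
$m{\left(F,P \right)} = -4 + P$
$\left(d{\left(-2 \right)} m{\left(2,v \right)} r{\left(-5 \right)}\right)^{3} = \left(\left(-3 - 2\right) \left(-4 + 2\right) \left(-5\right)\right)^{3} = \left(\left(-5\right) \left(-2\right) \left(-5\right)\right)^{3} = \left(10 \left(-5\right)\right)^{3} = \left(-50\right)^{3} = -125000$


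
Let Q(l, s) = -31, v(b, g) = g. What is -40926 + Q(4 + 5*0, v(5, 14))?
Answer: -40957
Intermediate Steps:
-40926 + Q(4 + 5*0, v(5, 14)) = -40926 - 31 = -40957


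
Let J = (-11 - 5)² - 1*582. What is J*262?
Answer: -85412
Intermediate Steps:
J = -326 (J = (-16)² - 582 = 256 - 582 = -326)
J*262 = -326*262 = -85412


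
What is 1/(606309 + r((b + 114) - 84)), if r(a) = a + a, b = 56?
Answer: 1/606481 ≈ 1.6489e-6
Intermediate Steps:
r(a) = 2*a
1/(606309 + r((b + 114) - 84)) = 1/(606309 + 2*((56 + 114) - 84)) = 1/(606309 + 2*(170 - 84)) = 1/(606309 + 2*86) = 1/(606309 + 172) = 1/606481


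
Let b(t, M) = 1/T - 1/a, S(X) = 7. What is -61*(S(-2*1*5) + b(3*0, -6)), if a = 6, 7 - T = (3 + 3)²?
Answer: -72163/174 ≈ -414.73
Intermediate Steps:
T = -29 (T = 7 - (3 + 3)² = 7 - 1*6² = 7 - 1*36 = 7 - 36 = -29)
b(t, M) = -35/174 (b(t, M) = 1/(-29) - 1/6 = 1*(-1/29) - 1*⅙ = -1/29 - ⅙ = -35/174)
-61*(S(-2*1*5) + b(3*0, -6)) = -61*(7 - 35/174) = -61*1183/174 = -72163/174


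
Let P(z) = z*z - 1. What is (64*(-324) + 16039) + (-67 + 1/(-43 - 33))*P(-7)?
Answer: -150359/19 ≈ -7913.6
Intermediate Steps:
P(z) = -1 + z² (P(z) = z² - 1 = -1 + z²)
(64*(-324) + 16039) + (-67 + 1/(-43 - 33))*P(-7) = (64*(-324) + 16039) + (-67 + 1/(-43 - 33))*(-1 + (-7)²) = (-20736 + 16039) + (-67 + 1/(-76))*(-1 + 49) = -4697 + (-67 - 1/76)*48 = -4697 - 5093/76*48 = -4697 - 61116/19 = -150359/19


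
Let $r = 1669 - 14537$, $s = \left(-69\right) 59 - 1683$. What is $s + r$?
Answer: $-18622$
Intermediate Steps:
$s = -5754$ ($s = -4071 - 1683 = -5754$)
$r = -12868$
$s + r = -5754 - 12868 = -18622$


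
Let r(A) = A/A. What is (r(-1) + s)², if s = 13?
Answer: 196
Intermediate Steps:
r(A) = 1
(r(-1) + s)² = (1 + 13)² = 14² = 196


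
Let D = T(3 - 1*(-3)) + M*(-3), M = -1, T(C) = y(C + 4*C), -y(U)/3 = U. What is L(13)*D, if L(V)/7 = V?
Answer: -7917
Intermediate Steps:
L(V) = 7*V
y(U) = -3*U
T(C) = -15*C (T(C) = -3*(C + 4*C) = -15*C)
D = -87 (D = -15*(3 - 1*(-3)) - 1*(-3) = -15*(3 + 3) + 3 = -15*6 + 3 = -90 + 3 = -87)
L(13)*D = (7*13)*(-87) = 91*(-87) = -7917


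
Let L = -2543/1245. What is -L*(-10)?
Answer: -5086/249 ≈ -20.426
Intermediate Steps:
L = -2543/1245 (L = -2543*1/1245 = -2543/1245 ≈ -2.0426)
-L*(-10) = -1*(-2543/1245)*(-10) = (2543/1245)*(-10) = -5086/249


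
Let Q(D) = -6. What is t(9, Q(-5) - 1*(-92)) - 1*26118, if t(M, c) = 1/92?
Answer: -2402855/92 ≈ -26118.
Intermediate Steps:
t(M, c) = 1/92
t(9, Q(-5) - 1*(-92)) - 1*26118 = 1/92 - 1*26118 = 1/92 - 26118 = -2402855/92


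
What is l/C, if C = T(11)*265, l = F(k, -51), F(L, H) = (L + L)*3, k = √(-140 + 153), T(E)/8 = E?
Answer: 3*√13/11660 ≈ 0.00092767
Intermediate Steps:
T(E) = 8*E
k = √13 ≈ 3.6056
F(L, H) = 6*L (F(L, H) = (2*L)*3 = 6*L)
l = 6*√13 ≈ 21.633
C = 23320 (C = (8*11)*265 = 88*265 = 23320)
l/C = (6*√13)/23320 = (6*√13)*(1/23320) = 3*√13/11660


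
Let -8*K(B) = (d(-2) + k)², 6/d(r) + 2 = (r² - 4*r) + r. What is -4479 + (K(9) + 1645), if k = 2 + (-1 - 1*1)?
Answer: -362761/128 ≈ -2834.1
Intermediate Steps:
d(r) = 6/(-2 + r² - 3*r) (d(r) = 6/(-2 + ((r² - 4*r) + r)) = 6/(-2 + (r² - 3*r)) = 6/(-2 + r² - 3*r))
k = 0 (k = 2 + (-1 - 1) = 2 - 2 = 0)
K(B) = -9/128 (K(B) = -(6/(-2 + (-2)² - 3*(-2)) + 0)²/8 = -(6/(-2 + 4 + 6) + 0)²/8 = -(6/8 + 0)²/8 = -(6*(⅛) + 0)²/8 = -(¾ + 0)²/8 = -(¾)²/8 = -⅛*9/16 = -9/128)
-4479 + (K(9) + 1645) = -4479 + (-9/128 + 1645) = -4479 + 210551/128 = -362761/128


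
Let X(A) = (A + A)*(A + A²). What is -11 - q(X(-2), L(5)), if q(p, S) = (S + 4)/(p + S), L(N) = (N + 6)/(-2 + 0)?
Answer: -100/9 ≈ -11.111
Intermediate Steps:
L(N) = -3 - N/2 (L(N) = (6 + N)/(-2) = (6 + N)*(-½) = -3 - N/2)
X(A) = 2*A*(A + A²) (X(A) = (2*A)*(A + A²) = 2*A*(A + A²))
q(p, S) = (4 + S)/(S + p)
-11 - q(X(-2), L(5)) = -11 - (4 + (-3 - ½*5))/((-3 - ½*5) + 2*(-2)²*(1 - 2)) = -11 - (4 + (-3 - 5/2))/((-3 - 5/2) + 2*4*(-1)) = -11 - (4 - 11/2)/(-11/2 - 8) = -11 - (-3)/((-27/2)*2) = -11 - (-2)*(-3)/(27*2) = -11 - 1*⅑ = -11 - ⅑ = -100/9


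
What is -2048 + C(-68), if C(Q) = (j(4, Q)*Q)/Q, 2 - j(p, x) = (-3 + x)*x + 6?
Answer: -6880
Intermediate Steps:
j(p, x) = -4 - x*(-3 + x) (j(p, x) = 2 - ((-3 + x)*x + 6) = 2 - (x*(-3 + x) + 6) = 2 - (6 + x*(-3 + x)) = 2 + (-6 - x*(-3 + x)) = -4 - x*(-3 + x))
C(Q) = -4 - Q**2 + 3*Q (C(Q) = ((-4 - Q**2 + 3*Q)*Q)/Q = (Q*(-4 - Q**2 + 3*Q))/Q = -4 - Q**2 + 3*Q)
-2048 + C(-68) = -2048 + (-4 - 1*(-68)**2 + 3*(-68)) = -2048 + (-4 - 1*4624 - 204) = -2048 + (-4 - 4624 - 204) = -2048 - 4832 = -6880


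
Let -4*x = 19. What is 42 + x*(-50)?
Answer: 559/2 ≈ 279.50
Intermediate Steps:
x = -19/4 (x = -¼*19 = -19/4 ≈ -4.7500)
42 + x*(-50) = 42 - 19/4*(-50) = 42 + 475/2 = 559/2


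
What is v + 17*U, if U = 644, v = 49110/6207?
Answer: 22667782/2069 ≈ 10956.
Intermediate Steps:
v = 16370/2069 (v = 49110*(1/6207) = 16370/2069 ≈ 7.9120)
v + 17*U = 16370/2069 + 17*644 = 16370/2069 + 10948 = 22667782/2069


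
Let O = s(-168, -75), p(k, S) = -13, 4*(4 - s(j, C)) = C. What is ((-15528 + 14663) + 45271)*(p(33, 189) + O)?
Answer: 865917/2 ≈ 4.3296e+5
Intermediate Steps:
s(j, C) = 4 - C/4
O = 91/4 (O = 4 - ¼*(-75) = 4 + 75/4 = 91/4 ≈ 22.750)
((-15528 + 14663) + 45271)*(p(33, 189) + O) = ((-15528 + 14663) + 45271)*(-13 + 91/4) = (-865 + 45271)*(39/4) = 44406*(39/4) = 865917/2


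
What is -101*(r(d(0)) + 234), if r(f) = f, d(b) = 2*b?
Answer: -23634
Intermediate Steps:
-101*(r(d(0)) + 234) = -101*(2*0 + 234) = -101*(0 + 234) = -101*234 = -23634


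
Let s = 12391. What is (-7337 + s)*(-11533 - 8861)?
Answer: -103071276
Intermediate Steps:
(-7337 + s)*(-11533 - 8861) = (-7337 + 12391)*(-11533 - 8861) = 5054*(-20394) = -103071276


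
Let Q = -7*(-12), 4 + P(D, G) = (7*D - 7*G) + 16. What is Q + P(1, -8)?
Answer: 159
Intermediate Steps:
P(D, G) = 12 - 7*G + 7*D (P(D, G) = -4 + ((7*D - 7*G) + 16) = -4 + ((-7*G + 7*D) + 16) = -4 + (16 - 7*G + 7*D) = 12 - 7*G + 7*D)
Q = 84
Q + P(1, -8) = 84 + (12 - 7*(-8) + 7*1) = 84 + (12 + 56 + 7) = 84 + 75 = 159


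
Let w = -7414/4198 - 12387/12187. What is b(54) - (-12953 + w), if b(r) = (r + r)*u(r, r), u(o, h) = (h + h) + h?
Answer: 778972217859/25580513 ≈ 30452.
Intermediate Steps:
u(o, h) = 3*h (u(o, h) = 2*h + h = 3*h)
w = -71177522/25580513 (w = -7414*1/4198 - 12387*1/12187 = -3707/2099 - 12387/12187 = -71177522/25580513 ≈ -2.7825)
b(r) = 6*r² (b(r) = (r + r)*(3*r) = (2*r)*(3*r) = 6*r²)
b(54) - (-12953 + w) = 6*54² - (-12953 - 71177522/25580513) = 6*2916 - 1*(-331415562411/25580513) = 17496 + 331415562411/25580513 = 778972217859/25580513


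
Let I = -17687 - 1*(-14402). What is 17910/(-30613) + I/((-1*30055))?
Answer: -87544269/184014743 ≈ -0.47575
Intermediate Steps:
I = -3285 (I = -17687 + 14402 = -3285)
17910/(-30613) + I/((-1*30055)) = 17910/(-30613) - 3285/((-1*30055)) = 17910*(-1/30613) - 3285/(-30055) = -17910/30613 - 3285*(-1/30055) = -17910/30613 + 657/6011 = -87544269/184014743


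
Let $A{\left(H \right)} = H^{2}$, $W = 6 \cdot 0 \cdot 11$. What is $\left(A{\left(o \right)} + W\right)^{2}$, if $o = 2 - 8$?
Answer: $1296$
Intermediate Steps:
$W = 0$ ($W = 0 \cdot 11 = 0$)
$o = -6$ ($o = 2 - 8 = -6$)
$\left(A{\left(o \right)} + W\right)^{2} = \left(\left(-6\right)^{2} + 0\right)^{2} = \left(36 + 0\right)^{2} = 36^{2} = 1296$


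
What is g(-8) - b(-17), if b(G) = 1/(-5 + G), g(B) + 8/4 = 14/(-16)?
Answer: -249/88 ≈ -2.8295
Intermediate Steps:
g(B) = -23/8 (g(B) = -2 + 14/(-16) = -2 + 14*(-1/16) = -2 - 7/8 = -23/8)
g(-8) - b(-17) = -23/8 - 1/(-5 - 17) = -23/8 - 1/(-22) = -23/8 - 1*(-1/22) = -23/8 + 1/22 = -249/88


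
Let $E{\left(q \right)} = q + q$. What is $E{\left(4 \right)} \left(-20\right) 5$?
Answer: $-800$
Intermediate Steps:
$E{\left(q \right)} = 2 q$
$E{\left(4 \right)} \left(-20\right) 5 = 2 \cdot 4 \left(-20\right) 5 = 8 \left(-20\right) 5 = \left(-160\right) 5 = -800$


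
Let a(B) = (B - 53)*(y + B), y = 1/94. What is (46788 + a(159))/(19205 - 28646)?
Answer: -2991227/443727 ≈ -6.7411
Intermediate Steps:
y = 1/94 ≈ 0.010638
a(B) = (-53 + B)*(1/94 + B) (a(B) = (B - 53)*(1/94 + B) = (-53 + B)*(1/94 + B))
(46788 + a(159))/(19205 - 28646) = (46788 + (-53/94 + 159² - 4981/94*159))/(19205 - 28646) = (46788 + (-53/94 + 25281 - 791979/94))/(-9441) = (46788 + 792191/47)*(-1/9441) = (2991227/47)*(-1/9441) = -2991227/443727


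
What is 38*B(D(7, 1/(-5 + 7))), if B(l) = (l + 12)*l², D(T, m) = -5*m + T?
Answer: 50787/4 ≈ 12697.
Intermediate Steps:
D(T, m) = T - 5*m
B(l) = l²*(12 + l) (B(l) = (12 + l)*l² = l²*(12 + l))
38*B(D(7, 1/(-5 + 7))) = 38*((7 - 5/(-5 + 7))²*(12 + (7 - 5/(-5 + 7)))) = 38*((7 - 5/2)²*(12 + (7 - 5/2))) = 38*((9/2)²*(12 + 9/2)) = 38*((81/4)*(33/2)) = 38*(2673/8) = 50787/4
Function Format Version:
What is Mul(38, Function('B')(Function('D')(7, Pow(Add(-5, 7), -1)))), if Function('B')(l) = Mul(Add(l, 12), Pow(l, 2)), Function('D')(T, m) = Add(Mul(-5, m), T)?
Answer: Rational(50787, 4) ≈ 12697.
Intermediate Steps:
Function('D')(T, m) = Add(T, Mul(-5, m))
Function('B')(l) = Mul(Pow(l, 2), Add(12, l)) (Function('B')(l) = Mul(Add(12, l), Pow(l, 2)) = Mul(Pow(l, 2), Add(12, l)))
Mul(38, Function('B')(Function('D')(7, Pow(Add(-5, 7), -1)))) = Mul(38, Mul(Pow(Add(7, Mul(-5, Pow(Add(-5, 7), -1))), 2), Add(12, Add(7, Mul(-5, Pow(Add(-5, 7), -1)))))) = Mul(38, Mul(Pow(Add(7, Mul(-5, Pow(2, -1))), 2), Add(12, Add(7, Mul(-5, Pow(2, -1)))))) = Mul(38, Mul(Pow(Add(7, Mul(-5, Rational(1, 2))), 2), Add(12, Add(7, Mul(-5, Rational(1, 2)))))) = Mul(38, Mul(Pow(Add(7, Rational(-5, 2)), 2), Add(12, Add(7, Rational(-5, 2))))) = Mul(38, Mul(Pow(Rational(9, 2), 2), Add(12, Rational(9, 2)))) = Mul(38, Mul(Rational(81, 4), Rational(33, 2))) = Mul(38, Rational(2673, 8)) = Rational(50787, 4)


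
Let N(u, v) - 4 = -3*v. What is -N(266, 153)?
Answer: 455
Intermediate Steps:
N(u, v) = 4 - 3*v
-N(266, 153) = -(4 - 3*153) = -(4 - 459) = -1*(-455) = 455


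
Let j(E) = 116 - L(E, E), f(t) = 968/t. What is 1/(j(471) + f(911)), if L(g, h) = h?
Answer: -911/322437 ≈ -0.0028254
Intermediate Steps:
j(E) = 116 - E
1/(j(471) + f(911)) = 1/((116 - 1*471) + 968/911) = 1/((116 - 471) + 968*(1/911)) = 1/(-355 + 968/911) = 1/(-322437/911) = -911/322437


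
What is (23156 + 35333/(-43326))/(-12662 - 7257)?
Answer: -1003221523/863010594 ≈ -1.1625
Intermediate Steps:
(23156 + 35333/(-43326))/(-12662 - 7257) = (23156 + 35333*(-1/43326))/(-19919) = (23156 - 35333/43326)*(-1/19919) = (1003221523/43326)*(-1/19919) = -1003221523/863010594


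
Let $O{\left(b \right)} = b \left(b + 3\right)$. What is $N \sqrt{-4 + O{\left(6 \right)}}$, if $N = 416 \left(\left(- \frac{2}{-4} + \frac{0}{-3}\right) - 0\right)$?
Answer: $1040 \sqrt{2} \approx 1470.8$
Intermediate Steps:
$O{\left(b \right)} = b \left(3 + b\right)$
$N = 208$ ($N = 416 \left(\left(\left(-2\right) \left(- \frac{1}{4}\right) + 0 \left(- \frac{1}{3}\right)\right) + 0\right) = 416 \left(\left(\frac{1}{2} + 0\right) + 0\right) = 416 \left(\frac{1}{2} + 0\right) = 416 \cdot \frac{1}{2} = 208$)
$N \sqrt{-4 + O{\left(6 \right)}} = 208 \sqrt{-4 + 6 \left(3 + 6\right)} = 208 \sqrt{-4 + 6 \cdot 9} = 208 \sqrt{-4 + 54} = 208 \sqrt{50} = 208 \cdot 5 \sqrt{2} = 1040 \sqrt{2}$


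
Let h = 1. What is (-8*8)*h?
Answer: -64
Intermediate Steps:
(-8*8)*h = -8*8*1 = -64*1 = -64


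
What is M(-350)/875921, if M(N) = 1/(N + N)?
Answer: -1/613144700 ≈ -1.6309e-9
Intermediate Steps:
M(N) = 1/(2*N)
M(-350)/875921 = ((½)/(-350))/875921 = ((½)*(-1/350))*(1/875921) = -1/700*1/875921 = -1/613144700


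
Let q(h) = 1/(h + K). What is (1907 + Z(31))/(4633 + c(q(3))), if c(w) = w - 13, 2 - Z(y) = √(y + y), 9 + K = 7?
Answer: 1909/4621 - √62/4621 ≈ 0.41141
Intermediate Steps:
K = -2 (K = -9 + 7 = -2)
q(h) = 1/(-2 + h) (q(h) = 1/(h - 2) = 1/(-2 + h))
Z(y) = 2 - √2*√y (Z(y) = 2 - √(y + y) = 2 - √(2*y) = 2 - √2*√y)
c(w) = -13 + w
(1907 + Z(31))/(4633 + c(q(3))) = (1907 + (2 - √2*√31))/(4633 + (-13 + 1/(-2 + 3))) = (1907 + (2 - √62))/(4633 + (-13 + 1/1)) = (1909 - √62)/(4633 + (-13 + 1)) = (1909 - √62)/(4633 - 12) = (1909 - √62)/4621 = (1909 - √62)*(1/4621) = 1909/4621 - √62/4621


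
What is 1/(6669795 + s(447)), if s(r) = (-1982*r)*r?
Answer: -1/389351643 ≈ -2.5684e-9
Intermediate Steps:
s(r) = -1982*r²
1/(6669795 + s(447)) = 1/(6669795 - 1982*447²) = 1/(6669795 - 1982*199809) = 1/(6669795 - 396021438) = 1/(-389351643) = -1/389351643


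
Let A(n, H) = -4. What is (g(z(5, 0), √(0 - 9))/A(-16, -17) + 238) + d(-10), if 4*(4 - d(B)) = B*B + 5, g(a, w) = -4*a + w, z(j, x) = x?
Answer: 863/4 - 3*I/4 ≈ 215.75 - 0.75*I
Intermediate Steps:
g(a, w) = w - 4*a
d(B) = 11/4 - B²/4 (d(B) = 4 - (B*B + 5)/4 = 4 - (B² + 5)/4 = 4 - (5 + B²)/4 = 4 + (-5/4 - B²/4) = 11/4 - B²/4)
(g(z(5, 0), √(0 - 9))/A(-16, -17) + 238) + d(-10) = ((√(0 - 9) - 4*0)/(-4) + 238) + (11/4 - ¼*(-10)²) = ((√(-9) + 0)*(-¼) + 238) + (11/4 - ¼*100) = ((3*I + 0)*(-¼) + 238) + (11/4 - 25) = ((3*I)*(-¼) + 238) - 89/4 = (-3*I/4 + 238) - 89/4 = (238 - 3*I/4) - 89/4 = 863/4 - 3*I/4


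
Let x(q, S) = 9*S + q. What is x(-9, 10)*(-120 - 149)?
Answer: -21789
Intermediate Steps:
x(q, S) = q + 9*S
x(-9, 10)*(-120 - 149) = (-9 + 9*10)*(-120 - 149) = (-9 + 90)*(-269) = 81*(-269) = -21789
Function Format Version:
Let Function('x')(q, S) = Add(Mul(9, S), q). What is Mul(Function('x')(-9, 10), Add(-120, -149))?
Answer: -21789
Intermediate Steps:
Function('x')(q, S) = Add(q, Mul(9, S))
Mul(Function('x')(-9, 10), Add(-120, -149)) = Mul(Add(-9, Mul(9, 10)), Add(-120, -149)) = Mul(Add(-9, 90), -269) = Mul(81, -269) = -21789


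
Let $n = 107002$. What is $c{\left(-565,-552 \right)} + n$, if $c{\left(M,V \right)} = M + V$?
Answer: $105885$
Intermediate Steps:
$c{\left(-565,-552 \right)} + n = \left(-565 - 552\right) + 107002 = -1117 + 107002 = 105885$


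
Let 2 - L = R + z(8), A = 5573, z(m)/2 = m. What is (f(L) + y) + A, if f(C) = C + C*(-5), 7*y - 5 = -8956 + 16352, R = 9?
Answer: 47056/7 ≈ 6722.3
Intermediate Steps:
z(m) = 2*m
y = 7401/7 (y = 5/7 + (-8956 + 16352)/7 = 5/7 + (1/7)*7396 = 5/7 + 7396/7 = 7401/7 ≈ 1057.3)
L = -23 (L = 2 - (9 + 2*8) = 2 - (9 + 16) = 2 - 1*25 = 2 - 25 = -23)
f(C) = -4*C (f(C) = C - 5*C = -4*C)
(f(L) + y) + A = (-4*(-23) + 7401/7) + 5573 = (92 + 7401/7) + 5573 = 8045/7 + 5573 = 47056/7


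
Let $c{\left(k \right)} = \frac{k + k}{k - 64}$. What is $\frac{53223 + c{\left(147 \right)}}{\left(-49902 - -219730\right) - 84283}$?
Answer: $\frac{490867}{788915} \approx 0.6222$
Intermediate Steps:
$c{\left(k \right)} = \frac{2 k}{-64 + k}$
$\frac{53223 + c{\left(147 \right)}}{\left(-49902 - -219730\right) - 84283} = \frac{53223 + 2 \cdot 147 \frac{1}{-64 + 147}}{\left(-49902 - -219730\right) - 84283} = \frac{53223 + 2 \cdot 147 \cdot \frac{1}{83}}{\left(-49902 + 219730\right) - 84283} = \frac{53223 + 2 \cdot 147 \cdot \frac{1}{83}}{169828 - 84283} = \frac{53223 + \frac{294}{83}}{85545} = \frac{4417803}{83} \cdot \frac{1}{85545} = \frac{490867}{788915}$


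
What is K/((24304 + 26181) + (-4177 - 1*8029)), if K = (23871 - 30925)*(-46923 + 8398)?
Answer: 271755350/38279 ≈ 7099.3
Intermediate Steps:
K = 271755350 (K = -7054*(-38525) = 271755350)
K/((24304 + 26181) + (-4177 - 1*8029)) = 271755350/((24304 + 26181) + (-4177 - 1*8029)) = 271755350/(50485 + (-4177 - 8029)) = 271755350/(50485 - 12206) = 271755350/38279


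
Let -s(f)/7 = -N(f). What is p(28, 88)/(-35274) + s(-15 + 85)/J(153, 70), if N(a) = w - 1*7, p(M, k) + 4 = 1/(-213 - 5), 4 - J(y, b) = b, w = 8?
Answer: -8961751/84587052 ≈ -0.10595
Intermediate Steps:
J(y, b) = 4 - b
p(M, k) = -873/218 (p(M, k) = -4 + 1/(-213 - 5) = -4 + 1/(-218) = -4 - 1/218 = -873/218)
N(a) = 1 (N(a) = 8 - 1*7 = 8 - 7 = 1)
s(f) = 7 (s(f) = -(-7) = -7*(-1) = 7)
p(28, 88)/(-35274) + s(-15 + 85)/J(153, 70) = -873/218/(-35274) + 7/(4 - 1*70) = -873/218*(-1/35274) + 7/(4 - 70) = 291/2563244 + 7/(-66) = 291/2563244 + 7*(-1/66) = 291/2563244 - 7/66 = -8961751/84587052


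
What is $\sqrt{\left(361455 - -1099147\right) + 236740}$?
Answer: $\sqrt{1697342} \approx 1302.8$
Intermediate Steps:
$\sqrt{\left(361455 - -1099147\right) + 236740} = \sqrt{\left(361455 + 1099147\right) + 236740} = \sqrt{1460602 + 236740} = \sqrt{1697342}$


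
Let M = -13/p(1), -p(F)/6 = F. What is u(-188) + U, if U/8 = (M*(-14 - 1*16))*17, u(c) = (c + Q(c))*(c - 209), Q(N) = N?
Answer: 140432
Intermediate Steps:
p(F) = -6*F
u(c) = 2*c*(-209 + c) (u(c) = (c + c)*(c - 209) = (2*c)*(-209 + c) = 2*c*(-209 + c))
M = 13/6 (M = -13/((-6*1)) = -13/(-6) = -13*(-⅙) = 13/6 ≈ 2.1667)
U = -8840 (U = 8*((13*(-14 - 1*16)/6)*17) = 8*((13*(-14 - 16)/6)*17) = 8*(((13/6)*(-30))*17) = 8*(-65*17) = 8*(-1105) = -8840)
u(-188) + U = 2*(-188)*(-209 - 188) - 8840 = 2*(-188)*(-397) - 8840 = 149272 - 8840 = 140432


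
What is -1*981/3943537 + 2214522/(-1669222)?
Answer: -4367343475548/3291319359107 ≈ -1.3269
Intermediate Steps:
-1*981/3943537 + 2214522/(-1669222) = -981*1/3943537 + 2214522*(-1/1669222) = -981/3943537 - 1107261/834611 = -4367343475548/3291319359107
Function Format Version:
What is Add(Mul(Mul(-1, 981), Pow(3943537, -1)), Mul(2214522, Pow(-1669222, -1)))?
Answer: Rational(-4367343475548, 3291319359107) ≈ -1.3269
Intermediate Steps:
Add(Mul(Mul(-1, 981), Pow(3943537, -1)), Mul(2214522, Pow(-1669222, -1))) = Add(Mul(-981, Rational(1, 3943537)), Mul(2214522, Rational(-1, 1669222))) = Add(Rational(-981, 3943537), Rational(-1107261, 834611)) = Rational(-4367343475548, 3291319359107)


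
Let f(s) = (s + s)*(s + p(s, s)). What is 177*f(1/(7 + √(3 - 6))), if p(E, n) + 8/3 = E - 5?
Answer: 59*(-23*√3 + 155*I)/(-23*I + 7*√3) ≈ -353.3 + 84.051*I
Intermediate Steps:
p(E, n) = -23/3 + E (p(E, n) = -8/3 + (E - 5) = -8/3 + (-5 + E) = -23/3 + E)
f(s) = 2*s*(-23/3 + 2*s) (f(s) = (s + s)*(s + (-23/3 + s)) = (2*s)*(-23/3 + 2*s) = 2*s*(-23/3 + 2*s))
177*f(1/(7 + √(3 - 6))) = 177*(2*(-23 + 6/(7 + √(3 - 6)))/(3*(7 + √(3 - 6)))) = 177*(2*(-23 + 6/(7 + √(-3)))/(3*(7 + √(-3)))) = 177*(2*(-23 + 6/(7 + I*√3))/(3*(7 + I*√3))) = 118*(-23 + 6/(7 + I*√3))/(7 + I*√3)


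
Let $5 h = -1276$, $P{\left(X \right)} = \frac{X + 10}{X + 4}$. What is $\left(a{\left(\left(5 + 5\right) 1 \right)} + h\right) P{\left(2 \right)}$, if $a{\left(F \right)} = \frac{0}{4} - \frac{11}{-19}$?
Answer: $- \frac{48378}{95} \approx -509.24$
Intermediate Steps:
$a{\left(F \right)} = \frac{11}{19}$ ($a{\left(F \right)} = 0 \cdot \frac{1}{4} - - \frac{11}{19} = 0 + \frac{11}{19} = \frac{11}{19}$)
$P{\left(X \right)} = \frac{10 + X}{4 + X}$
$h = - \frac{1276}{5}$ ($h = \frac{1}{5} \left(-1276\right) = - \frac{1276}{5} \approx -255.2$)
$\left(a{\left(\left(5 + 5\right) 1 \right)} + h\right) P{\left(2 \right)} = \left(\frac{11}{19} - \frac{1276}{5}\right) \frac{10 + 2}{4 + 2} = - \frac{24189 \cdot \frac{1}{6} \cdot 12}{95} = \left(- \frac{24189}{95}\right) 2 = - \frac{48378}{95}$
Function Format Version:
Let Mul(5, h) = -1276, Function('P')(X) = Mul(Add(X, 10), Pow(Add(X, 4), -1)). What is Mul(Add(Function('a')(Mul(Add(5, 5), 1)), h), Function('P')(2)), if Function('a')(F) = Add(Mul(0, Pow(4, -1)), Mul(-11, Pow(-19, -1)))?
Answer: Rational(-48378, 95) ≈ -509.24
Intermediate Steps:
Function('a')(F) = Rational(11, 19) (Function('a')(F) = Add(Mul(0, Rational(1, 4)), Mul(-11, Rational(-1, 19))) = Add(0, Rational(11, 19)) = Rational(11, 19))
Function('P')(X) = Mul(Pow(Add(4, X), -1), Add(10, X)) (Function('P')(X) = Mul(Add(10, X), Pow(Add(4, X), -1)) = Mul(Pow(Add(4, X), -1), Add(10, X)))
h = Rational(-1276, 5) (h = Mul(Rational(1, 5), -1276) = Rational(-1276, 5) ≈ -255.20)
Mul(Add(Function('a')(Mul(Add(5, 5), 1)), h), Function('P')(2)) = Mul(Add(Rational(11, 19), Rational(-1276, 5)), Mul(Pow(Add(4, 2), -1), Add(10, 2))) = Mul(Rational(-24189, 95), Mul(Pow(6, -1), 12)) = Mul(Rational(-24189, 95), Mul(Rational(1, 6), 12)) = Mul(Rational(-24189, 95), 2) = Rational(-48378, 95)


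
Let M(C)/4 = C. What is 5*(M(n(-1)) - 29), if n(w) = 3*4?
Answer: 95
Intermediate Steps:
n(w) = 12
M(C) = 4*C
5*(M(n(-1)) - 29) = 5*(4*12 - 29) = 5*(48 - 29) = 5*19 = 95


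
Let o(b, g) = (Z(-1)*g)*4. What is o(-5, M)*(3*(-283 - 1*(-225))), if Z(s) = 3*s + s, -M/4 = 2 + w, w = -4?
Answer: 22272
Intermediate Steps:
M = 8 (M = -4*(2 - 4) = -4*(-2) = 8)
Z(s) = 4*s
o(b, g) = -16*g (o(b, g) = ((4*(-1))*g)*4 = -4*g*4 = -16*g)
o(-5, M)*(3*(-283 - 1*(-225))) = (-16*8)*(3*(-283 - 1*(-225))) = -384*(-283 + 225) = -384*(-58) = -128*(-174) = 22272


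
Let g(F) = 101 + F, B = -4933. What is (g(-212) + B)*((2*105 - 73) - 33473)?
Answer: 168146784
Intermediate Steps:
(g(-212) + B)*((2*105 - 73) - 33473) = ((101 - 212) - 4933)*((2*105 - 73) - 33473) = (-111 - 4933)*((210 - 73) - 33473) = -5044*(137 - 33473) = -5044*(-33336) = 168146784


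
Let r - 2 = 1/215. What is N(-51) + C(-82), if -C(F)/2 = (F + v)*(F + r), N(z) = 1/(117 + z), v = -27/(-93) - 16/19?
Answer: -110387114329/8357910 ≈ -13208.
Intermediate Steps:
v = -325/589 (v = -27*(-1/93) - 16*1/19 = 9/31 - 16/19 = -325/589 ≈ -0.55178)
r = 431/215 (r = 2 + 1/215 = 431/215 ≈ 2.0047)
C(F) = -2*(-325/589 + F)*(431/215 + F) (C(F) = -2*(F - 325/589)*(F + 431/215) = -2*(-325/589 + F)*(431/215 + F))
N(-51) + C(-82) = 1/(117 - 51) + (56030/25327 - 2*(-82)² - 367968/126635*(-82)) = 1/66 + (56030/25327 - 2*6724 + 30173376/126635) = 1/66 + (56030/25327 - 13448 + 30173376/126635) = 1/66 - 1672533954/126635 = -110387114329/8357910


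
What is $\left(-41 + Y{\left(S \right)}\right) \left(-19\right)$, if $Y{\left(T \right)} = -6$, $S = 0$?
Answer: $893$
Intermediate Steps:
$\left(-41 + Y{\left(S \right)}\right) \left(-19\right) = \left(-41 - 6\right) \left(-19\right) = \left(-47\right) \left(-19\right) = 893$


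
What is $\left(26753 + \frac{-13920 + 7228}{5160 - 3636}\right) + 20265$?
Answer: $\frac{17912185}{381} \approx 47014.0$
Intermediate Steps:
$\left(26753 + \frac{-13920 + 7228}{5160 - 3636}\right) + 20265 = \left(26753 - \frac{6692}{1524}\right) + 20265 = \left(26753 - \frac{1673}{381}\right) + 20265 = \frac{10191220}{381} + 20265 = \frac{17912185}{381}$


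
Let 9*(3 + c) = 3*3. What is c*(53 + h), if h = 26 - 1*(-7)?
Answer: -172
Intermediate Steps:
c = -2 (c = -3 + (3*3)/9 = -3 + (⅑)*9 = -3 + 1 = -2)
h = 33 (h = 26 + 7 = 33)
c*(53 + h) = -2*(53 + 33) = -2*86 = -172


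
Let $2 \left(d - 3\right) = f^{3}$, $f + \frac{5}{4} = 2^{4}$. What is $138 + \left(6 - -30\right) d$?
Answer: $\frac{1856283}{32} \approx 58009.0$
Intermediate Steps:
$f = \frac{59}{4}$ ($f = - \frac{5}{4} + 2^{4} = - \frac{5}{4} + 16 = \frac{59}{4} \approx 14.75$)
$d = \frac{205763}{128}$ ($d = 3 + \frac{\left(\frac{59}{4}\right)^{3}}{2} = 3 + \frac{1}{2} \cdot \frac{205379}{64} = 3 + \frac{205379}{128} = \frac{205763}{128} \approx 1607.5$)
$138 + \left(6 - -30\right) d = 138 + \left(6 - -30\right) \frac{205763}{128} = 138 + \left(6 + 30\right) \frac{205763}{128} = 138 + 36 \cdot \frac{205763}{128} = 138 + \frac{1851867}{32} = \frac{1856283}{32}$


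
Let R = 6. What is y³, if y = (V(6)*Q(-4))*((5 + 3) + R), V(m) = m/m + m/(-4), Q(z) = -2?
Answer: 2744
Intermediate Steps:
V(m) = 1 - m/4 (V(m) = 1 + m*(-¼) = 1 - m/4)
y = 14 (y = ((1 - ¼*6)*(-2))*((5 + 3) + 6) = ((1 - 3/2)*(-2))*(8 + 6) = -½*(-2)*14 = 1*14 = 14)
y³ = 14³ = 2744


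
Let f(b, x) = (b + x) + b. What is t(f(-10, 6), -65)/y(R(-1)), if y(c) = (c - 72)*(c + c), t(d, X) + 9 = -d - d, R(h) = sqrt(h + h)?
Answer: -19/10372 + 171*I*sqrt(2)/2593 ≈ -0.0018319 + 0.093263*I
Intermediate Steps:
f(b, x) = x + 2*b
R(h) = sqrt(2)*sqrt(h) (R(h) = sqrt(2*h) = sqrt(2)*sqrt(h))
t(d, X) = -9 - 2*d (t(d, X) = -9 + (-d - d) = -9 - 2*d)
y(c) = 2*c*(-72 + c) (y(c) = (-72 + c)*(2*c) = 2*c*(-72 + c))
t(f(-10, 6), -65)/y(R(-1)) = (-9 - 2*(6 + 2*(-10)))/((2*(sqrt(2)*sqrt(-1))*(-72 + sqrt(2)*sqrt(-1)))) = (-9 - 2*(6 - 20))/((2*(sqrt(2)*I)*(-72 + sqrt(2)*I))) = (-9 - 2*(-14))/((2*(I*sqrt(2))*(-72 + I*sqrt(2)))) = (-9 + 28)/((2*I*sqrt(2)*(-72 + I*sqrt(2)))) = 19*(-I*sqrt(2)/(4*(-72 + I*sqrt(2)))) = -19*I*sqrt(2)/(4*(-72 + I*sqrt(2)))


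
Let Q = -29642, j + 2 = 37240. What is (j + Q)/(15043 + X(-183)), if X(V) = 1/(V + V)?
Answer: 2780136/5505737 ≈ 0.50495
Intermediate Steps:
j = 37238 (j = -2 + 37240 = 37238)
X(V) = 1/(2*V)
(j + Q)/(15043 + X(-183)) = (37238 - 29642)/(15043 + (½)/(-183)) = 7596/(15043 + (½)*(-1/183)) = 7596/(15043 - 1/366) = 7596/(5505737/366) = 7596*(366/5505737) = 2780136/5505737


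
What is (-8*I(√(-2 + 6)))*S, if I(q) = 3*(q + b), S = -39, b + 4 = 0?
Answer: -1872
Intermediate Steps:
b = -4 (b = -4 + 0 = -4)
I(q) = -12 + 3*q (I(q) = 3*(q - 4) = 3*(-4 + q) = -12 + 3*q)
(-8*I(√(-2 + 6)))*S = -8*(-12 + 3*√(-2 + 6))*(-39) = -8*(-12 + 3*√4)*(-39) = -8*(-12 + 3*2)*(-39) = -8*(-12 + 6)*(-39) = -8*(-6)*(-39) = 48*(-39) = -1872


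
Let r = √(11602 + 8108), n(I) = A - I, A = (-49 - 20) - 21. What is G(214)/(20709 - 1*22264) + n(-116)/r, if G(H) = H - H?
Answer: 13*√2190/3285 ≈ 0.18520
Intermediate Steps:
G(H) = 0
A = -90 (A = -69 - 21 = -90)
n(I) = -90 - I
r = 3*√2190 (r = √19710 = 3*√2190 ≈ 140.39)
G(214)/(20709 - 1*22264) + n(-116)/r = 0/(20709 - 1*22264) + (-90 - 1*(-116))/((3*√2190)) = 0/(20709 - 22264) + (-90 + 116)*(√2190/6570) = 0/(-1555) + 26*(√2190/6570) = 0*(-1/1555) + 13*√2190/3285 = 0 + 13*√2190/3285 = 13*√2190/3285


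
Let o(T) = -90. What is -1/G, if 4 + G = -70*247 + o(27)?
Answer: 1/17384 ≈ 5.7524e-5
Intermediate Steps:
G = -17384 (G = -4 + (-70*247 - 90) = -4 + (-17290 - 90) = -4 - 17380 = -17384)
-1/G = -1/(-17384) = -1*(-1/17384) = 1/17384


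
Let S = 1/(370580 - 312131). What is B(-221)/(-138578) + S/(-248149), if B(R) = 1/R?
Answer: 77398049/2375388070000374 ≈ 3.2583e-8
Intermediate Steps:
S = 1/58449 ≈ 1.7109e-5
B(-221)/(-138578) + S/(-248149) = 1/(-221*(-138578)) + (1/58449)/(-248149) = -1/221*(-1/138578) + (1/58449)*(-1/248149) = 1/30625738 - 1/14504060901 = 77398049/2375388070000374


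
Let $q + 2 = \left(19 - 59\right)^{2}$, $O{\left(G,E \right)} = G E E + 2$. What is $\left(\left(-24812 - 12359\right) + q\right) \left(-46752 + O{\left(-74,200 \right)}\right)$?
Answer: $106959117750$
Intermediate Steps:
$O{\left(G,E \right)} = 2 + G E^{2}$ ($O{\left(G,E \right)} = E G E + 2 = G E^{2} + 2 = 2 + G E^{2}$)
$q = 1598$ ($q = -2 + \left(19 - 59\right)^{2} = -2 + \left(-40\right)^{2} = -2 + 1600 = 1598$)
$\left(\left(-24812 - 12359\right) + q\right) \left(-46752 + O{\left(-74,200 \right)}\right) = \left(\left(-24812 - 12359\right) + 1598\right) \left(-46752 + \left(2 - 74 \cdot 200^{2}\right)\right) = \left(\left(-24812 - 12359\right) + 1598\right) \left(-46752 + \left(2 - 2960000\right)\right) = \left(-37171 + 1598\right) \left(-46752 + \left(2 - 2960000\right)\right) = - 35573 \left(-46752 - 2959998\right) = \left(-35573\right) \left(-3006750\right) = 106959117750$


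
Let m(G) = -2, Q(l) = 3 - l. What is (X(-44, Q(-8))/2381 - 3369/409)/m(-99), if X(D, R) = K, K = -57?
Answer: 4022451/973829 ≈ 4.1306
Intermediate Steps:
X(D, R) = -57
(X(-44, Q(-8))/2381 - 3369/409)/m(-99) = (-57/2381 - 3369/409)/(-2) = (-57*1/2381 - 3369*1/409)*(-½) = (-57/2381 - 3369/409)*(-½) = -8044902/973829*(-½) = 4022451/973829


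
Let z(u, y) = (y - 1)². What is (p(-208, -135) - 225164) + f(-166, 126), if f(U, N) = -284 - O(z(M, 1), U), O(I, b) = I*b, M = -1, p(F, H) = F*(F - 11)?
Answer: -179896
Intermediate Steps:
p(F, H) = F*(-11 + F)
z(u, y) = (-1 + y)²
f(U, N) = -284 (f(U, N) = -284 - (-1 + 1)²*U = -284 - 0²*U = -284 - 0*U = -284 - 1*0 = -284 + 0 = -284)
(p(-208, -135) - 225164) + f(-166, 126) = (-208*(-11 - 208) - 225164) - 284 = (-208*(-219) - 225164) - 284 = (45552 - 225164) - 284 = -179612 - 284 = -179896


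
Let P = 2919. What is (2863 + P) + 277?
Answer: 6059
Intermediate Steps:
(2863 + P) + 277 = (2863 + 2919) + 277 = 5782 + 277 = 6059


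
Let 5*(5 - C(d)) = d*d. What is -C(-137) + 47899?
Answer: 258239/5 ≈ 51648.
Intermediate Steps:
C(d) = 5 - d**2/5 (C(d) = 5 - d*d/5 = 5 - d**2/5)
-C(-137) + 47899 = -(5 - 1/5*(-137)**2) + 47899 = -(5 - 1/5*18769) + 47899 = -(5 - 18769/5) + 47899 = -1*(-18744/5) + 47899 = 18744/5 + 47899 = 258239/5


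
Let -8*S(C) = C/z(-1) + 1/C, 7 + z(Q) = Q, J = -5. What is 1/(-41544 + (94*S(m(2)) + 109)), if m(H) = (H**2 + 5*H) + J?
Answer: -288/11929849 ≈ -2.4141e-5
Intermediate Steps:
z(Q) = -7 + Q
m(H) = -5 + H**2 + 5*H (m(H) = (H**2 + 5*H) - 5 = -5 + H**2 + 5*H)
S(C) = -1/(8*C) + C/64 (S(C) = -(C/(-7 - 1) + 1/C)/8 = -(C/(-8) + 1/C)/8 = -(C*(-1/8) + 1/C)/8 = -(-C/8 + 1/C)/8 = -(1/C - C/8)/8 = -1/(8*C) + C/64)
1/(-41544 + (94*S(m(2)) + 109)) = 1/(-41544 + (94*((-8 + (-5 + 2**2 + 5*2)**2)/(64*(-5 + 2**2 + 5*2))) + 109)) = 1/(-41544 + (94*((-8 + (-5 + 4 + 10)**2)/(64*(-5 + 4 + 10))) + 109)) = 1/(-41544 + (94*((1/64)*(-8 + 9**2)/9) + 109)) = 1/(-41544 + (94*((1/64)*(1/9)*(-8 + 81)) + 109)) = 1/(-41544 + (94*((1/64)*(1/9)*73) + 109)) = 1/(-41544 + (94*(73/576) + 109)) = 1/(-41544 + (3431/288 + 109)) = 1/(-41544 + 34823/288) = 1/(-11929849/288) = -288/11929849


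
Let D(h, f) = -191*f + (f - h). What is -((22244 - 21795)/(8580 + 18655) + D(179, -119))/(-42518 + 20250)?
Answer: 305454367/303234490 ≈ 1.0073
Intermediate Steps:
D(h, f) = -h - 190*f
-((22244 - 21795)/(8580 + 18655) + D(179, -119))/(-42518 + 20250) = -((22244 - 21795)/(8580 + 18655) + (-1*179 - 190*(-119)))/(-42518 + 20250) = -(449/27235 + (-179 + 22610))/(-22268) = -(449*(1/27235) + 22431)*(-1)/22268 = -(449/27235 + 22431)*(-1)/22268 = -610908734*(-1)/(27235*22268) = -1*(-305454367/303234490) = 305454367/303234490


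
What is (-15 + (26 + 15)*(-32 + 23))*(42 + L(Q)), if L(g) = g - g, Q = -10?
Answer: -16128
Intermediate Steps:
L(g) = 0
(-15 + (26 + 15)*(-32 + 23))*(42 + L(Q)) = (-15 + (26 + 15)*(-32 + 23))*(42 + 0) = (-15 + 41*(-9))*42 = (-15 - 369)*42 = -384*42 = -16128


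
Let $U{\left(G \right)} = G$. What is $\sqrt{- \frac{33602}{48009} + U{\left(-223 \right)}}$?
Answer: $\frac{i \sqrt{515597888481}}{48009} \approx 14.957 i$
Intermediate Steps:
$\sqrt{- \frac{33602}{48009} + U{\left(-223 \right)}} = \sqrt{- \frac{33602}{48009} - 223} = \sqrt{- \frac{10739609}{48009}} = \frac{i \sqrt{515597888481}}{48009}$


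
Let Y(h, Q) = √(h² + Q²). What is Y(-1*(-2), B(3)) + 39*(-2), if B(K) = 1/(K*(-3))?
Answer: -78 + 5*√13/9 ≈ -75.997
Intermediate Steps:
B(K) = -1/(3*K) (B(K) = 1/(-3*K) = -1/(3*K))
Y(h, Q) = √(Q² + h²)
Y(-1*(-2), B(3)) + 39*(-2) = √((-⅓/3)² + (-1*(-2))²) + 39*(-2) = √((-⅓*⅓)² + 2²) - 78 = √((-⅑)² + 4) - 78 = √(1/81 + 4) - 78 = √(325/81) - 78 = 5*√13/9 - 78 = -78 + 5*√13/9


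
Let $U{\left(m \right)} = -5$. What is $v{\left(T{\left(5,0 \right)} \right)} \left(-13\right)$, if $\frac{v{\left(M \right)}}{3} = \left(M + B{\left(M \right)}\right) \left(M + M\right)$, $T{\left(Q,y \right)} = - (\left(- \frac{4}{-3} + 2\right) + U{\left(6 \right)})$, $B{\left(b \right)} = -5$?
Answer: $\frac{1300}{3} \approx 433.33$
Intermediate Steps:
$T{\left(Q,y \right)} = \frac{5}{3}$ ($T{\left(Q,y \right)} = - (\left(- \frac{4}{-3} + 2\right) - 5) = - (\left(\left(-4\right) \left(- \frac{1}{3}\right) + 2\right) - 5) = - (\left(\frac{4}{3} + 2\right) - 5) = - (\frac{10}{3} - 5) = \left(-1\right) \left(- \frac{5}{3}\right) = \frac{5}{3}$)
$v{\left(M \right)} = 6 M \left(-5 + M\right)$ ($v{\left(M \right)} = 3 \left(M - 5\right) \left(M + M\right) = 3 \left(-5 + M\right) 2 M = 3 \cdot 2 M \left(-5 + M\right) = 6 M \left(-5 + M\right)$)
$v{\left(T{\left(5,0 \right)} \right)} \left(-13\right) = 6 \cdot \frac{5}{3} \left(-5 + \frac{5}{3}\right) \left(-13\right) = 6 \cdot \frac{5}{3} \left(- \frac{10}{3}\right) \left(-13\right) = \left(- \frac{100}{3}\right) \left(-13\right) = \frac{1300}{3}$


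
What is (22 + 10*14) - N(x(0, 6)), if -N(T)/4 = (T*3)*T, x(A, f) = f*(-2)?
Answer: 1890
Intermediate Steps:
x(A, f) = -2*f
N(T) = -12*T² (N(T) = -4*T*3*T = -4*3*T*T = -12*T²)
(22 + 10*14) - N(x(0, 6)) = (22 + 10*14) - (-12)*(-2*6)² = (22 + 140) - (-12)*(-12)² = 162 - (-12)*144 = 162 - 1*(-1728) = 162 + 1728 = 1890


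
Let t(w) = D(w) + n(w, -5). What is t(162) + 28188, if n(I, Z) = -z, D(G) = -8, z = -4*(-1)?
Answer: 28176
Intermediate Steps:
z = 4
n(I, Z) = -4 (n(I, Z) = -1*4 = -4)
t(w) = -12 (t(w) = -8 - 4 = -12)
t(162) + 28188 = -12 + 28188 = 28176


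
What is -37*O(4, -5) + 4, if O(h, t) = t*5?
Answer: 929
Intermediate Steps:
O(h, t) = 5*t
-37*O(4, -5) + 4 = -185*(-5) + 4 = -37*(-25) + 4 = 925 + 4 = 929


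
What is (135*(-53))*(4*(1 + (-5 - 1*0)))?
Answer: 114480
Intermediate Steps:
(135*(-53))*(4*(1 + (-5 - 1*0))) = -28620*(1 + (-5 + 0)) = -28620*(1 - 5) = -28620*(-4) = -7155*(-16) = 114480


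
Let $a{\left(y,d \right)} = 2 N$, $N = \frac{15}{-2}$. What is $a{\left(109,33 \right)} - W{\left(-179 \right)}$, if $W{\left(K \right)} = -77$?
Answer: $62$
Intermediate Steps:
$N = - \frac{15}{2}$ ($N = 15 \left(- \frac{1}{2}\right) = - \frac{15}{2} \approx -7.5$)
$a{\left(y,d \right)} = -15$ ($a{\left(y,d \right)} = 2 \left(- \frac{15}{2}\right) = -15$)
$a{\left(109,33 \right)} - W{\left(-179 \right)} = -15 - -77 = -15 + 77 = 62$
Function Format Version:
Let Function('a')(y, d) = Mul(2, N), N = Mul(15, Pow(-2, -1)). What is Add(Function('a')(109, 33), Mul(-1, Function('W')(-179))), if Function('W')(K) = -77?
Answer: 62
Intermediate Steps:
N = Rational(-15, 2) (N = Mul(15, Rational(-1, 2)) = Rational(-15, 2) ≈ -7.5000)
Function('a')(y, d) = -15 (Function('a')(y, d) = Mul(2, Rational(-15, 2)) = -15)
Add(Function('a')(109, 33), Mul(-1, Function('W')(-179))) = Add(-15, Mul(-1, -77)) = Add(-15, 77) = 62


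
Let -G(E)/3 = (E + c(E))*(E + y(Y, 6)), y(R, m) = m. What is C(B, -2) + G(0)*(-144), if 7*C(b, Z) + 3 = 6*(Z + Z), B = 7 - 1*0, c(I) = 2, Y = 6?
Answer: 36261/7 ≈ 5180.1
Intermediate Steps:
B = 7 (B = 7 + 0 = 7)
C(b, Z) = -3/7 + 12*Z/7 (C(b, Z) = -3/7 + (6*(Z + Z))/7 = -3/7 + (6*(2*Z))/7 = -3/7 + (12*Z)/7 = -3/7 + 12*Z/7)
G(E) = -3*(2 + E)*(6 + E) (G(E) = -3*(E + 2)*(E + 6) = -3*(2 + E)*(6 + E))
C(B, -2) + G(0)*(-144) = (-3/7 + (12/7)*(-2)) + (-36 - 24*0 - 3*0**2)*(-144) = (-3/7 - 24/7) + (-36 + 0 - 3*0)*(-144) = -27/7 + (-36 + 0 + 0)*(-144) = -27/7 - 36*(-144) = -27/7 + 5184 = 36261/7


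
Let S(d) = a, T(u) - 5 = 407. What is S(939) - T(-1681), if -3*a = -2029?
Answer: 793/3 ≈ 264.33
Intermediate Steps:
a = 2029/3 (a = -1/3*(-2029) = 2029/3 ≈ 676.33)
T(u) = 412 (T(u) = 5 + 407 = 412)
S(d) = 2029/3
S(939) - T(-1681) = 2029/3 - 1*412 = 2029/3 - 412 = 793/3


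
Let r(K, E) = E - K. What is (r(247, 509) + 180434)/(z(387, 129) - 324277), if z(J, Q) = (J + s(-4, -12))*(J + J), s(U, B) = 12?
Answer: -180696/15451 ≈ -11.695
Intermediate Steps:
z(J, Q) = 2*J*(12 + J) (z(J, Q) = (J + 12)*(J + J) = (12 + J)*(2*J) = 2*J*(12 + J))
(r(247, 509) + 180434)/(z(387, 129) - 324277) = ((509 - 1*247) + 180434)/(2*387*(12 + 387) - 324277) = ((509 - 247) + 180434)/(2*387*399 - 324277) = (262 + 180434)/(308826 - 324277) = 180696/(-15451) = 180696*(-1/15451) = -180696/15451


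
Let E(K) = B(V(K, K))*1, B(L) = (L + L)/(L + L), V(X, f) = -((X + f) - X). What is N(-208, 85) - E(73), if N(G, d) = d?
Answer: 84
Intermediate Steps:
V(X, f) = -f
B(L) = 1 (B(L) = (2*L)/((2*L)) = (2*L)*(1/(2*L)) = 1)
E(K) = 1 (E(K) = 1*1 = 1)
N(-208, 85) - E(73) = 85 - 1*1 = 85 - 1 = 84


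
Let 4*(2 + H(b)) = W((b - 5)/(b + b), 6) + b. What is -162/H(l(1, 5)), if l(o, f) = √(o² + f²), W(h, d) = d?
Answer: -648/11 - 324*√26/11 ≈ -209.10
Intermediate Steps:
l(o, f) = √(f² + o²)
H(b) = -½ + b/4 (H(b) = -2 + (6 + b)/4 = -2 + (3/2 + b/4) = -½ + b/4)
-162/H(l(1, 5)) = -162/(-½ + √(5² + 1²)/4) = -162/(-½ + √(25 + 1)/4) = -162/(-½ + √26/4)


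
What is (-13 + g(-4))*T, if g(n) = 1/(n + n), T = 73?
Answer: -7665/8 ≈ -958.13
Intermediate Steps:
g(n) = 1/(2*n)
(-13 + g(-4))*T = (-13 + (1/2)/(-4))*73 = (-13 + (1/2)*(-1/4))*73 = (-13 - 1/8)*73 = -105/8*73 = -7665/8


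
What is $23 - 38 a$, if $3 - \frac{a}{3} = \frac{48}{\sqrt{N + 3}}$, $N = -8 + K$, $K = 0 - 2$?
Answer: $-319 - \frac{5472 i \sqrt{7}}{7} \approx -319.0 - 2068.2 i$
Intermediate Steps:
$K = -2$
$N = -10$ ($N = -8 - 2 = -10$)
$a = 9 + \frac{144 i \sqrt{7}}{7}$ ($a = 9 - 3 \frac{48}{\sqrt{-10 + 3}} = 9 - 3 \frac{48}{\sqrt{-7}} = 9 - 3 \frac{48}{i \sqrt{7}} = 9 - 3 \cdot 48 \left(- \frac{i \sqrt{7}}{7}\right) = 9 - 3 \left(- \frac{48 i \sqrt{7}}{7}\right) = 9 + \frac{144 i \sqrt{7}}{7} \approx 9.0 + 54.427 i$)
$23 - 38 a = 23 - 38 \left(9 + \frac{144 i \sqrt{7}}{7}\right) = 23 - \left(342 + \frac{5472 i \sqrt{7}}{7}\right) = -319 - \frac{5472 i \sqrt{7}}{7}$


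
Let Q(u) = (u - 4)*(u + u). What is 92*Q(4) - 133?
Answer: -133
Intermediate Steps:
Q(u) = 2*u*(-4 + u) (Q(u) = (-4 + u)*(2*u) = 2*u*(-4 + u))
92*Q(4) - 133 = 92*(2*4*(-4 + 4)) - 133 = 92*(2*4*0) - 133 = 92*0 - 133 = 0 - 133 = -133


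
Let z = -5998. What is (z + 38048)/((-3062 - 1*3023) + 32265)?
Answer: 3205/2618 ≈ 1.2242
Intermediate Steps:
(z + 38048)/((-3062 - 1*3023) + 32265) = (-5998 + 38048)/((-3062 - 1*3023) + 32265) = 32050/((-3062 - 3023) + 32265) = 32050/(-6085 + 32265) = 32050/26180 = 32050*(1/26180) = 3205/2618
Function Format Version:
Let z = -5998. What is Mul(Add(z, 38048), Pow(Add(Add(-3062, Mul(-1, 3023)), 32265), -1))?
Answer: Rational(3205, 2618) ≈ 1.2242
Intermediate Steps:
Mul(Add(z, 38048), Pow(Add(Add(-3062, Mul(-1, 3023)), 32265), -1)) = Mul(Add(-5998, 38048), Pow(Add(Add(-3062, Mul(-1, 3023)), 32265), -1)) = Mul(32050, Pow(Add(Add(-3062, -3023), 32265), -1)) = Mul(32050, Pow(Add(-6085, 32265), -1)) = Mul(32050, Pow(26180, -1)) = Mul(32050, Rational(1, 26180)) = Rational(3205, 2618)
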